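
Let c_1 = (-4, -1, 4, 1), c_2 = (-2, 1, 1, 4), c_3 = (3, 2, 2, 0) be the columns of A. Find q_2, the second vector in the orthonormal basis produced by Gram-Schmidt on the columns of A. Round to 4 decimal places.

c_1 = (-4, -1, 4, 1); ‖c_1‖ = 5.8310, so q_1 = (-0.6860, -0.1715, 0.6860, 0.1715).
q_1·c_2 = (-0.6860)·(-2) + (-0.1715)·1 + 0.6860·1 + 0.1715·4 = 2.5725.
u_2 = c_2 − 2.5725·q_1 = (-0.2353, 1.4412, -0.7647, 3.5588).
‖u_2‖ = 3.9220, so q_2 = (-0.0600, 0.3675, -0.1950, 0.9074).

q_2 = (-0.0600, 0.3675, -0.1950, 0.9074)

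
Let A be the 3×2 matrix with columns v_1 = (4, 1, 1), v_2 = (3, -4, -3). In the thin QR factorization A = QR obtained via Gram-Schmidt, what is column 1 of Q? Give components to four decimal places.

v_1 = (4, 1, 1); ‖v_1‖ = 4.2426, so e_1 = (0.9428, 0.2357, 0.2357).

e_1 = (0.9428, 0.2357, 0.2357)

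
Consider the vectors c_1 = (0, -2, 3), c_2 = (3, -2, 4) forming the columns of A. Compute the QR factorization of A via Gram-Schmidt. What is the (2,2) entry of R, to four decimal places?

c_1 = (0, -2, 3); ‖c_1‖ = 3.6056, so q_1 = (0.0000, -0.5547, 0.8321).
q_1·c_2 = 0.0000·3 + (-0.5547)·(-2) + 0.8321·4 = 4.4376.
u_2 = c_2 − 4.4376·q_1 = (3.0000, 0.4615, 0.3077).
r_{22} = ‖u_2‖ = 3.0509.

r_{22} = 3.0509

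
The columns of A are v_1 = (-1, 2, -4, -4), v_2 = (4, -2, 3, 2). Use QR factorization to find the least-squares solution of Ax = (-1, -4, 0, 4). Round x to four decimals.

x = (-0.9680, -0.4577)

e_1 = v_1/‖v_1‖ = (-1, 2, -4, -4)/6.0828 = (-0.1644, 0.3288, -0.6576, -0.6576).
r_{12} = e_1·v_2 = -4.6032.
u_2 = v_2 + 4.6032·e_1 = (3.2432, -0.4865, -0.0270, -1.0270).
‖u_2‖ = 3.4367, so e_2 = (0.9437, -0.1416, -0.0079, -0.2988).
Qᵀb = (-3.7812, -1.5729).
Back-substitute: x_2 = -1.5729/3.4367 = -0.4577.
x_1 = (-3.7812 + 4.6032·(-0.4577))/6.0828 = -0.9680.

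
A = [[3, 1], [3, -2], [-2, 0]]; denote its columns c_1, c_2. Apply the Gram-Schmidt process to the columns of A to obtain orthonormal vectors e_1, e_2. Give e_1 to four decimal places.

e_1 = c_1/‖c_1‖ = (3, 3, -2)/4.6904 = (0.6396, 0.6396, -0.4264).

e_1 = (0.6396, 0.6396, -0.4264)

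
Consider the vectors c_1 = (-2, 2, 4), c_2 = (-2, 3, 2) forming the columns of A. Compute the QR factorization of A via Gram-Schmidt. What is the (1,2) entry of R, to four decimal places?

r_{12} = 3.6742

c_1 = (-2, 2, 4); ‖c_1‖ = 4.8990, so e_1 = (-0.4082, 0.4082, 0.8165).
r_{12} = e_1·c_2 = 3.6742.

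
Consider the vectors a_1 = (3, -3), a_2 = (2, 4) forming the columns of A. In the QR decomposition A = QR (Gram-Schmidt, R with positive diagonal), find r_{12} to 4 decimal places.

r_{12} = -1.4142

a_1 = (3, -3); ‖a_1‖ = 4.2426, so e_1 = (0.7071, -0.7071).
r_{12} = e_1·a_2 = -1.4142.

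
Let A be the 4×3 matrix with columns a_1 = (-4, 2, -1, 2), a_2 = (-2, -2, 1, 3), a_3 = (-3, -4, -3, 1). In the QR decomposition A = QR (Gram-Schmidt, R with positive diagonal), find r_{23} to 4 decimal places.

r_{23} = 2.8007

q_1 = a_1/‖a_1‖ = (-4, 2, -1, 2)/5.0000 = (-0.8000, 0.4000, -0.2000, 0.4000).
r_{12} = q_1·a_2 = 1.8000.
u_2 = a_2 − 1.8000·q_1 = (-0.5600, -2.7200, 1.3600, 2.2800).
‖u_2‖ = 3.8419, so q_2 = (-0.1458, -0.7080, 0.3540, 0.5935).
r_{23} = q_2·a_3 = 2.8007.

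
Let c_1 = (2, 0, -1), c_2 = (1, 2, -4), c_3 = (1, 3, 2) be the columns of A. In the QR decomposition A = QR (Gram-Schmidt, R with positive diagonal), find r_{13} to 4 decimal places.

r_{13} = 0.0000

e_1 = c_1/‖c_1‖ = (2, 0, -1)/2.2361 = (0.8944, 0.0000, -0.4472).
r_{13} = e_1·c_3 = 0.0000.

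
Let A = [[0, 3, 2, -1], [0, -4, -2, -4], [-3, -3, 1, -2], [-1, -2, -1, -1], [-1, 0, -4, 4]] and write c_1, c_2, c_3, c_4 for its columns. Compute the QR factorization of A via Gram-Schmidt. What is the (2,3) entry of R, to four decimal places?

r_{23} = 2.1170

e_1 = c_1/‖c_1‖ = (0, 0, -3, -1, -1)/3.3166 = (0.0000, 0.0000, -0.9045, -0.3015, -0.3015).
r_{12} = e_1·c_2 = 3.3166.
u_2 = c_2 − 3.3166·e_1 = (3.0000, -4.0000, 0.0000, -1.0000, 1.0000).
‖u_2‖ = 5.1962, so e_2 = (0.5774, -0.7698, 0.0000, -0.1925, 0.1925).
r_{23} = e_2·c_3 = 2.1170.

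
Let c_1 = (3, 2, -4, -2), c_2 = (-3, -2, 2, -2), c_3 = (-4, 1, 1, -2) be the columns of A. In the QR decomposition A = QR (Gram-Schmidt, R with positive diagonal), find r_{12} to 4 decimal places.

r_{12} = -2.9593

c_1 = (3, 2, -4, -2); ‖c_1‖ = 5.7446, so q_1 = (0.5222, 0.3482, -0.6963, -0.3482).
r_{12} = q_1·c_2 = -2.9593.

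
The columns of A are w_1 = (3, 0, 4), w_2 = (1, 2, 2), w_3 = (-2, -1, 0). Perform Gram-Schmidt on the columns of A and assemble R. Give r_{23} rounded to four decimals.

w_1 = (3, 0, 4); ‖w_1‖ = 5.0000, so q_1 = (0.6000, 0.0000, 0.8000).
q_1·w_2 = 0.6000·1 + 0.0000·2 + 0.8000·2 = 2.2000.
u_2 = w_2 − 2.2000·q_1 = (-0.3200, 2.0000, 0.2400).
‖u_2‖ = 2.0396, so q_2 = (-0.1569, 0.9806, 0.1177).
r_{23} = q_2·w_3 = -0.6668.

r_{23} = -0.6668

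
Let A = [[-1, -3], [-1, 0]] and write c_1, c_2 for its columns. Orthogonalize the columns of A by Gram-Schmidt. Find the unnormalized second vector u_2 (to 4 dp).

u_2 = (-1.5000, 1.5000)

c_1 = (-1, -1); ‖c_1‖ = 1.4142, so e_1 = (-0.7071, -0.7071).
e_1·c_2 = (-0.7071)·(-3) + (-0.7071)·0 = 2.1213.
u_2 = c_2 − 2.1213·e_1 = (-1.5000, 1.5000).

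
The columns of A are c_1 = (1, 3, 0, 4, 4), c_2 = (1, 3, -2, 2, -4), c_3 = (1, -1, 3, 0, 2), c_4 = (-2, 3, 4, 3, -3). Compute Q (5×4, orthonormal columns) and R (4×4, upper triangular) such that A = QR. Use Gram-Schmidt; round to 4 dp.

Q = [[0.1543, 0.1636, 0.5229, -0.8200], [0.4629, 0.4907, -0.0223, 0.2225], [0.0000, -0.3435, 0.8112, 0.4577], [0.6172, 0.3108, 0.1184, 0.2034], [0.6172, -0.7197, -0.2324, -0.1653]], R = [[6.4807, 0.3086, 0.9258, 1.0801], [0.0000, 5.8228, -2.7969, 2.8623], [0.0000, 0.0000, 2.5140, 3.1844], [0.0000, 0.0000, 0.0000, 5.2440]]

c_1 = (1, 3, 0, 4, 4); ‖c_1‖ = 6.4807, so q_1 = (0.1543, 0.4629, 0.0000, 0.6172, 0.6172).
q_1·c_2 = 0.1543·1 + 0.4629·3 + 0.0000·(-2) + 0.6172·2 + 0.6172·(-4) = 0.3086.
u_2 = c_2 − 0.3086·q_1 = (0.9524, 2.8571, -2.0000, 1.8095, -4.1905).
‖u_2‖ = 5.8228, so q_2 = (0.1636, 0.4907, -0.3435, 0.3108, -0.7197).
q_1·c_3 = 0.1543·1 + 0.4629·(-1) + 0.0000·3 + 0.6172·0 + 0.6172·2 = 0.9258; q_2·c_3 = 0.1636·1 + 0.4907·(-1) + (-0.3435)·3 + 0.3108·0 + (-0.7197)·2 = -2.7969.
u_3 = c_3 − 0.9258·q_1 + 2.7969·q_2 = (1.3146, -0.0562, 2.0393, 0.2978, -0.5843).
‖u_3‖ = 2.5140, so q_3 = (0.5229, -0.0223, 0.8112, 0.1184, -0.2324).
q_1·c_4 = 0.1543·(-2) + 0.4629·3 + 0.0000·4 + 0.6172·3 + 0.6172·(-3) = 1.0801; q_2·c_4 = 0.1636·(-2) + 0.4907·3 + (-0.3435)·4 + 0.3108·3 + (-0.7197)·(-3) = 2.8623; q_3·c_4 = 0.5229·(-2) + (-0.0223)·3 + 0.8112·4 + 0.1184·3 + (-0.2324)·(-3) = 3.1844.
u_4 = c_4 − 1.0801·q_1 − 2.8623·q_2 − 3.1844·q_3 = (-4.3000, 1.1667, 2.4000, 1.0667, -0.8667).
‖u_4‖ = 5.2440, so q_4 = (-0.8200, 0.2225, 0.4577, 0.2034, -0.1653).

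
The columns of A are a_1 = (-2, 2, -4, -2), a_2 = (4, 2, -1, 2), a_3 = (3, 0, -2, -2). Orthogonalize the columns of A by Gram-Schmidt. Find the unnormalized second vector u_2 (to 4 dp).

u_2 = (3.7143, 2.2857, -1.5714, 1.7143)

e_1 = a_1/‖a_1‖ = (-2, 2, -4, -2)/5.2915 = (-0.3780, 0.3780, -0.7559, -0.3780).
r_{12} = e_1·a_2 = -0.7559.
u_2 = a_2 + 0.7559·e_1 = (3.7143, 2.2857, -1.5714, 1.7143).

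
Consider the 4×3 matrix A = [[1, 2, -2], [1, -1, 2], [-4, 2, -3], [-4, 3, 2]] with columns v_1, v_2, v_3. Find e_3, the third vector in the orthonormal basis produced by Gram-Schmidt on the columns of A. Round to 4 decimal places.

e_1 = v_1/‖v_1‖ = (1, 1, -4, -4)/5.8310 = (0.1715, 0.1715, -0.6860, -0.6860).
r_{12} = e_1·v_2 = -3.2585.
u_2 = v_2 + 3.2585·e_1 = (2.5588, -0.4412, -0.2353, 0.7647).
‖u_2‖ = 2.7170, so e_2 = (0.9418, -0.1624, -0.0866, 0.2814).
r_{13} = e_1·v_3 = 0.6860; r_{23} = e_2·v_3 = -1.3856.
u_3 = v_3 − 0.6860·e_1 + 1.3856·e_2 = (-0.8127, 1.6574, -2.6494, 2.8606).
‖u_3‖ = 4.3139, so e_3 = (-0.1884, 0.3842, -0.6142, 0.6631).

e_3 = (-0.1884, 0.3842, -0.6142, 0.6631)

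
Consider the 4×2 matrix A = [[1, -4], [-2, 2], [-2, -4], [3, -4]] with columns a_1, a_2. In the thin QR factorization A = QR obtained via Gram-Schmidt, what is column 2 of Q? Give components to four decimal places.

a_1 = (1, -2, -2, 3); ‖a_1‖ = 4.2426, so e_1 = (0.2357, -0.4714, -0.4714, 0.7071).
e_1·a_2 = 0.2357·(-4) + (-0.4714)·2 + (-0.4714)·(-4) + 0.7071·(-4) = -2.8284.
u_2 = a_2 + 2.8284·e_1 = (-3.3333, 0.6667, -5.3333, -2.0000).
‖u_2‖ = 6.6332, so e_2 = (-0.5025, 0.1005, -0.8040, -0.3015).

e_2 = (-0.5025, 0.1005, -0.8040, -0.3015)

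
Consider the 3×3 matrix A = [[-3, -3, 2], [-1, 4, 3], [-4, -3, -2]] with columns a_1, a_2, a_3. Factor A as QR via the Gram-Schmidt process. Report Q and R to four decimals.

q_1 = a_1/‖a_1‖ = (-3, -1, -4)/5.0990 = (-0.5883, -0.1961, -0.7845).
r_{12} = q_1·a_2 = 3.3340.
u_2 = a_2 − 3.3340·q_1 = (-1.0385, 4.6538, -0.3846).
‖u_2‖ = 4.7838, so q_2 = (-0.2171, 0.9728, -0.0804).
r_{13} = q_1·a_3 = -0.1961; r_{23} = q_2·a_3 = 2.6452.
u_3 = a_3 + 0.1961·q_1 − 2.6452·q_2 = (2.4588, 0.3882, -1.9412).
‖u_3‖ = 3.1567, so q_3 = (0.7789, 0.1230, -0.6149).

Q = [[-0.5883, -0.2171, 0.7789], [-0.1961, 0.9728, 0.1230], [-0.7845, -0.0804, -0.6149]], R = [[5.0990, 3.3340, -0.1961], [0.0000, 4.7838, 2.6452], [0.0000, 0.0000, 3.1567]]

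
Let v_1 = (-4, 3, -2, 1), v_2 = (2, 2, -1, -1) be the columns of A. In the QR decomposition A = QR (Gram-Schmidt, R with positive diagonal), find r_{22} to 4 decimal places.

v_1 = (-4, 3, -2, 1); ‖v_1‖ = 5.4772, so q_1 = (-0.7303, 0.5477, -0.3651, 0.1826).
q_1·v_2 = (-0.7303)·2 + 0.5477·2 + (-0.3651)·(-1) + 0.1826·(-1) = -0.1826.
u_2 = v_2 + 0.1826·q_1 = (1.8667, 2.1000, -1.0667, -0.9667).
r_{22} = ‖u_2‖ = 3.1570.

r_{22} = 3.1570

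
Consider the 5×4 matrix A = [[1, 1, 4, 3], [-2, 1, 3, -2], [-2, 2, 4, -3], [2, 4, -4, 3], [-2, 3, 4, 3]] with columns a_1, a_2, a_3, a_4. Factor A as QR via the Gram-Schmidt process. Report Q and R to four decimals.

e_1 = a_1/‖a_1‖ = (1, -2, -2, 2, -2)/4.1231 = (0.2425, -0.4851, -0.4851, 0.4851, -0.4851).
r_{12} = e_1·a_2 = -0.7276.
u_2 = a_2 + 0.7276·e_1 = (1.1765, 0.6471, 1.6471, 4.3529, 2.6471).
‖u_2‖ = 5.5200, so e_2 = (0.2131, 0.1172, 0.2984, 0.7886, 0.4795).
r_{13} = e_1·a_3 = -6.3059; r_{23} = e_2·a_3 = 1.1615.
u_3 = a_3 + 6.3059·e_1 − 1.1615·e_2 = (5.2819, -0.1950, 0.5946, -1.8571, 0.3842).
‖u_3‖ = 5.6468, so e_3 = (0.9354, -0.0345, 0.1053, -0.3289, 0.0680).
r_{14} = e_1·a_4 = 3.1530; r_{24} = e_2·a_4 = 3.3141; r_{34} = e_3·a_4 = 1.7767.
u_4 = a_4 − 3.1530·e_1 − 3.3141·e_2 − 1.7767·e_3 = (-0.1330, -0.7977, -2.6465, -0.5585, 2.8193).
‖u_4‖ = 3.9898, so e_4 = (-0.0333, -0.1999, -0.6633, -0.1400, 0.7066).

Q = [[0.2425, 0.2131, 0.9354, -0.0333], [-0.4851, 0.1172, -0.0345, -0.1999], [-0.4851, 0.2984, 0.1053, -0.6633], [0.4851, 0.7886, -0.3289, -0.1400], [-0.4851, 0.4795, 0.0680, 0.7066]], R = [[4.1231, -0.7276, -6.3059, 3.1530], [0.0000, 5.5200, 1.1615, 3.3141], [0.0000, 0.0000, 5.6468, 1.7767], [0.0000, 0.0000, 0.0000, 3.9898]]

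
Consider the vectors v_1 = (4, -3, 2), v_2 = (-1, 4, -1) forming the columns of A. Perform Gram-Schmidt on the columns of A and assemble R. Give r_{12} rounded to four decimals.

r_{12} = -3.3425

e_1 = v_1/‖v_1‖ = (4, -3, 2)/5.3852 = (0.7428, -0.5571, 0.3714).
r_{12} = e_1·v_2 = -3.3425.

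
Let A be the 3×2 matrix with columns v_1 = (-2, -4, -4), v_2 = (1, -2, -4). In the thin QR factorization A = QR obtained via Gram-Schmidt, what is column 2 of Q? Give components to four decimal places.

v_1 = (-2, -4, -4); ‖v_1‖ = 6.0000, so e_1 = (-0.3333, -0.6667, -0.6667).
e_1·v_2 = (-0.3333)·1 + (-0.6667)·(-2) + (-0.6667)·(-4) = 3.6667.
u_2 = v_2 − 3.6667·e_1 = (2.2222, 0.4444, -1.5556).
‖u_2‖ = 2.7487, so e_2 = (0.8085, 0.1617, -0.5659).

e_2 = (0.8085, 0.1617, -0.5659)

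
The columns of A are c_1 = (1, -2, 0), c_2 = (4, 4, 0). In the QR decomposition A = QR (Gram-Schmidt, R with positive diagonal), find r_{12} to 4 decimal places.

c_1 = (1, -2, 0); ‖c_1‖ = 2.2361, so q_1 = (0.4472, -0.8944, 0.0000).
r_{12} = q_1·c_2 = -1.7889.

r_{12} = -1.7889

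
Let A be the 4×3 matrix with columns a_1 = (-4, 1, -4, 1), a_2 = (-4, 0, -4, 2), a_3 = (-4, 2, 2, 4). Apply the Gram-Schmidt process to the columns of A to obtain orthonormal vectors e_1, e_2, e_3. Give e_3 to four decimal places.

e_3 = (-0.4144, 0.4559, 0.6424, 0.4559)

e_1 = a_1/‖a_1‖ = (-4, 1, -4, 1)/5.8310 = (-0.6860, 0.1715, -0.6860, 0.1715).
r_{12} = e_1·a_2 = 5.8310.
u_2 = a_2 − 5.8310·e_1 = (0.0000, -1.0000, 0.0000, 1.0000).
‖u_2‖ = 1.4142, so e_2 = (0.0000, -0.7071, 0.0000, 0.7071).
r_{13} = e_1·a_3 = 2.4010; r_{23} = e_2·a_3 = 1.4142.
u_3 = a_3 − 2.4010·e_1 − 1.4142·e_2 = (-2.3529, 2.5882, 3.6471, 2.5882).
‖u_3‖ = 5.6776, so e_3 = (-0.4144, 0.4559, 0.6424, 0.4559).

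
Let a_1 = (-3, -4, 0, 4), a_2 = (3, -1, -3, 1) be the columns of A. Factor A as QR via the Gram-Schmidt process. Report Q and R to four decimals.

Q = [[-0.4685, 0.6549], [-0.6247, -0.2456], [0.0000, -0.6712], [0.6247, 0.2456]], R = [[6.4031, -0.1562], [0.0000, 4.4694]]

a_1 = (-3, -4, 0, 4); ‖a_1‖ = 6.4031, so q_1 = (-0.4685, -0.6247, 0.0000, 0.6247).
q_1·a_2 = (-0.4685)·3 + (-0.6247)·(-1) + 0.0000·(-3) + 0.6247·1 = -0.1562.
u_2 = a_2 + 0.1562·q_1 = (2.9268, -1.0976, -3.0000, 1.0976).
‖u_2‖ = 4.4694, so q_2 = (0.6549, -0.2456, -0.6712, 0.2456).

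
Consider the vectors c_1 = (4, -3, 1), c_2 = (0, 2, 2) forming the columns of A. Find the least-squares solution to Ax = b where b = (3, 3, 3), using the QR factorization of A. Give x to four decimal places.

e_1 = c_1/‖c_1‖ = (4, -3, 1)/5.0990 = (0.7845, -0.5883, 0.1961).
r_{12} = e_1·c_2 = -0.7845.
u_2 = c_2 + 0.7845·e_1 = (0.6154, 1.5385, 2.1538).
‖u_2‖ = 2.7175, so e_2 = (0.2265, 0.5661, 0.7926).
Qᵀb = (1.1767, 4.7556).
Back-substitute: x_2 = 4.7556/2.7175 = 1.7500.
x_1 = (1.1767 + 0.7845·1.7500)/5.0990 = 0.5000.

x = (0.5000, 1.7500)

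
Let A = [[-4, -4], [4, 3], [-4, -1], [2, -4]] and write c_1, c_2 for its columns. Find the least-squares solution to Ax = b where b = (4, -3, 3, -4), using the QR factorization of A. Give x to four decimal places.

c_1 = (-4, 4, -4, 2); ‖c_1‖ = 7.2111, so e_1 = (-0.5547, 0.5547, -0.5547, 0.2774).
e_1·c_2 = (-0.5547)·(-4) + 0.5547·3 + (-0.5547)·(-1) + 0.2774·(-4) = 3.3282.
u_2 = c_2 − 3.3282·e_1 = (-2.1538, 1.1538, 0.8462, -4.9231).
‖u_2‖ = 5.5609, so e_2 = (-0.3873, 0.2075, 0.1522, -0.8853).
Qᵀb = (-6.6564, 1.8260).
Back-substitute: x_2 = 1.8260/5.5609 = 0.3284.
x_1 = (-6.6564 − 3.3282·0.3284)/7.2111 = -1.0746.

x = (-1.0746, 0.3284)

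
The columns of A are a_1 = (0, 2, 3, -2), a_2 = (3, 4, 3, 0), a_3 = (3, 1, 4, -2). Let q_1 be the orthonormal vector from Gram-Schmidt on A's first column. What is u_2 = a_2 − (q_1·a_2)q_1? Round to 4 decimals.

q_1 = a_1/‖a_1‖ = (0, 2, 3, -2)/4.1231 = (0.0000, 0.4851, 0.7276, -0.4851).
r_{12} = q_1·a_2 = 4.1231.
u_2 = a_2 − 4.1231·q_1 = (3.0000, 2.0000, 0.0000, 2.0000).

u_2 = (3.0000, 2.0000, 0.0000, 2.0000)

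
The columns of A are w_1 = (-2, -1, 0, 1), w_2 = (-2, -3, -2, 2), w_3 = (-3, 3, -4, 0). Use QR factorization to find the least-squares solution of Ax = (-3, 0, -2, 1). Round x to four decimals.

x = (0.7016, 0.1725, 0.4127)

w_1 = (-2, -1, 0, 1); ‖w_1‖ = 2.4495, so e_1 = (-0.8165, -0.4082, 0.0000, 0.4082).
e_1·w_2 = (-0.8165)·(-2) + (-0.4082)·(-3) + 0.0000·(-2) + 0.4082·2 = 3.6742.
u_2 = w_2 − 3.6742·e_1 = (1.0000, -1.5000, -2.0000, 0.5000).
‖u_2‖ = 2.7386, so e_2 = (0.3651, -0.5477, -0.7303, 0.1826).
e_1·w_3 = (-0.8165)·(-3) + (-0.4082)·3 + 0.0000·(-4) + 0.4082·0 = 1.2247; e_2·w_3 = 0.3651·(-3) + (-0.5477)·3 + (-0.7303)·(-4) + 0.1826·0 = 0.1826.
u_3 = w_3 − 1.2247·e_1 − 0.1826·e_2 = (-2.0667, 3.6000, -3.8667, -0.5333).
‖u_3‖ = 5.6980, so e_3 = (-0.3627, 0.6318, -0.6786, -0.0936).
Qᵀb = (2.8577, 0.5477, 2.3517).
Back-substitute: x_3 = 2.3517/5.6980 = 0.4127.
x_2 = (0.5477 − 0.1826·0.4127)/2.7386 = 0.1725.
x_1 = (2.8577 − 3.6742·0.1725 − 1.2247·0.4127)/2.4495 = 0.7016.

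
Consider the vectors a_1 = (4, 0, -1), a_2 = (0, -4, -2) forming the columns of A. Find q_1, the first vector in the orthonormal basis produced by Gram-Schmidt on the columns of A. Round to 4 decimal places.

a_1 = (4, 0, -1); ‖a_1‖ = 4.1231, so q_1 = (0.9701, 0.0000, -0.2425).

q_1 = (0.9701, 0.0000, -0.2425)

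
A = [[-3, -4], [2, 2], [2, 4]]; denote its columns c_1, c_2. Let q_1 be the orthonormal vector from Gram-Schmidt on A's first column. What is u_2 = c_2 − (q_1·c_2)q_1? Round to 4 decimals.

c_1 = (-3, 2, 2); ‖c_1‖ = 4.1231, so q_1 = (-0.7276, 0.4851, 0.4851).
q_1·c_2 = (-0.7276)·(-4) + 0.4851·2 + 0.4851·4 = 5.8209.
u_2 = c_2 − 5.8209·q_1 = (0.2353, -0.8235, 1.1765).

u_2 = (0.2353, -0.8235, 1.1765)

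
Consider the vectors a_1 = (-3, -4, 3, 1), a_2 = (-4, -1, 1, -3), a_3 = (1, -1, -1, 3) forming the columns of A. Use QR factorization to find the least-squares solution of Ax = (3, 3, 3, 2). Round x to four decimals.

a_1 = (-3, -4, 3, 1); ‖a_1‖ = 5.9161, so e_1 = (-0.5071, -0.6761, 0.5071, 0.1690).
e_1·a_2 = (-0.5071)·(-4) + (-0.6761)·(-1) + 0.5071·1 + 0.1690·(-3) = 2.7045.
u_2 = a_2 − 2.7045·e_1 = (-2.6286, 0.8286, -0.3714, -3.4571).
‖u_2‖ = 4.4369, so e_2 = (-0.5924, 0.1867, -0.0837, -0.7792).
e_1·a_3 = (-0.5071)·1 + (-0.6761)·(-1) + 0.5071·(-1) + 0.1690·3 = 0.1690; e_2·a_3 = (-0.5924)·1 + 0.1867·(-1) + (-0.0837)·(-1) + (-0.7792)·3 = -3.0330.
u_3 = a_3 − 0.1690·e_1 + 3.0330·e_2 = (-0.7112, -0.3193, -1.3396, 0.6081).
‖u_3‖ = 1.6650, so e_3 = (-0.4271, -0.1918, -0.8046, 0.3652).
Qᵀb = (-1.6903, -3.0266, -3.5400).
Back-substitute: x_3 = -3.5400/1.6650 = -2.1262.
x_2 = (-3.0266 + 3.0330·(-2.1262))/4.4369 = -2.1356.
x_1 = (-1.6903 − 2.7045·(-2.1356) − 0.1690·(-2.1262))/5.9161 = 0.7513.

x = (0.7513, -2.1356, -2.1262)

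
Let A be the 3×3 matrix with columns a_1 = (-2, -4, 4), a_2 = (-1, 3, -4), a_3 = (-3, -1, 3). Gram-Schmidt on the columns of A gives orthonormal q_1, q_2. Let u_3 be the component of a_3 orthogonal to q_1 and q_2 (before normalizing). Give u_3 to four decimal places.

u_3 = (-0.4615, 1.3846, 1.1538)

a_1 = (-2, -4, 4); ‖a_1‖ = 6.0000, so q_1 = (-0.3333, -0.6667, 0.6667).
q_1·a_2 = (-0.3333)·(-1) + (-0.6667)·3 + 0.6667·(-4) = -4.3333.
u_2 = a_2 + 4.3333·q_1 = (-2.4444, 0.1111, -1.1111).
‖u_2‖ = 2.6874, so q_2 = (-0.9096, 0.0413, -0.4134).
q_1·a_3 = (-0.3333)·(-3) + (-0.6667)·(-1) + 0.6667·3 = 3.6667; q_2·a_3 = (-0.9096)·(-3) + 0.0413·(-1) + (-0.4134)·3 = 1.4471.
u_3 = a_3 − 3.6667·q_1 − 1.4471·q_2 = (-0.4615, 1.3846, 1.1538).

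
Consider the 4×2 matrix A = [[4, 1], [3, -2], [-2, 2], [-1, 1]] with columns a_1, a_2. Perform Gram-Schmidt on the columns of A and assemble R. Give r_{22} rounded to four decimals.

r_{22} = 2.8925

a_1 = (4, 3, -2, -1); ‖a_1‖ = 5.4772, so q_1 = (0.7303, 0.5477, -0.3651, -0.1826).
q_1·a_2 = 0.7303·1 + 0.5477·(-2) + (-0.3651)·2 + (-0.1826)·1 = -1.2780.
u_2 = a_2 + 1.2780·q_1 = (1.9333, -1.3000, 1.5333, 0.7667).
r_{22} = ‖u_2‖ = 2.8925.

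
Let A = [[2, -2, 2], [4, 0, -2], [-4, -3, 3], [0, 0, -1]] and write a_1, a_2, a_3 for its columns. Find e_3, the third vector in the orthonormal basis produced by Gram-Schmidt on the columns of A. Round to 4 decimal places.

e_3 = (0.4850, -0.5658, -0.3233, -0.5832)

a_1 = (2, 4, -4, 0); ‖a_1‖ = 6.0000, so e_1 = (0.3333, 0.6667, -0.6667, 0.0000).
e_1·a_2 = 0.3333·(-2) + 0.6667·0 + (-0.6667)·(-3) + 0.0000·0 = 1.3333.
u_2 = a_2 − 1.3333·e_1 = (-2.4444, -0.8889, -2.1111, 0.0000).
‖u_2‖ = 3.3500, so e_2 = (-0.7297, -0.2653, -0.6302, 0.0000).
e_1·a_3 = 0.3333·2 + 0.6667·(-2) + (-0.6667)·3 + 0.0000·(-1) = -2.6667; e_2·a_3 = (-0.7297)·2 + (-0.2653)·(-2) + (-0.6302)·3 + 0.0000·(-1) = -2.8193.
u_3 = a_3 + 2.6667·e_1 + 2.8193·e_2 = (0.8317, -0.9703, -0.5545, -1.0000).
‖u_3‖ = 1.7148, so e_3 = (0.4850, -0.5658, -0.3233, -0.5832).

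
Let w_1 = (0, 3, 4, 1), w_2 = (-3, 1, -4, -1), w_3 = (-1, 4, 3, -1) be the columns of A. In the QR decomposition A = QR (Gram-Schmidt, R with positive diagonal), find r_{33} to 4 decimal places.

q_1 = w_1/‖w_1‖ = (0, 3, 4, 1)/5.0990 = (0.0000, 0.5883, 0.7845, 0.1961).
r_{12} = q_1·w_2 = -2.7456.
u_2 = w_2 + 2.7456·q_1 = (-3.0000, 2.6154, -1.8462, -0.4615).
‖u_2‖ = 4.4115, so q_2 = (-0.6800, 0.5929, -0.4185, -0.1046).
r_{13} = q_1·w_3 = 4.5107; r_{23} = q_2·w_3 = 1.9006.
u_3 = w_3 − 4.5107·q_1 − 1.9006·q_2 = (0.2925, 0.2194, 0.2569, -1.6858).
r_{33} = ‖u_3‖ = 1.7440.

r_{33} = 1.7440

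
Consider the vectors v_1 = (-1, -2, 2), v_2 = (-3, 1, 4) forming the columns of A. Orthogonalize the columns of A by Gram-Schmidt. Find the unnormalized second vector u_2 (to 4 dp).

e_1 = v_1/‖v_1‖ = (-1, -2, 2)/3.0000 = (-0.3333, -0.6667, 0.6667).
r_{12} = e_1·v_2 = 3.0000.
u_2 = v_2 − 3.0000·e_1 = (-2.0000, 3.0000, 2.0000).

u_2 = (-2.0000, 3.0000, 2.0000)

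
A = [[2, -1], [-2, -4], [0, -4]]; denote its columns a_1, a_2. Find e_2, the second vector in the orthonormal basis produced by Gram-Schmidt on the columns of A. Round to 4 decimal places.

e_2 = (-0.4683, -0.4683, -0.7493)

a_1 = (2, -2, 0); ‖a_1‖ = 2.8284, so e_1 = (0.7071, -0.7071, 0.0000).
e_1·a_2 = 0.7071·(-1) + (-0.7071)·(-4) + 0.0000·(-4) = 2.1213.
u_2 = a_2 − 2.1213·e_1 = (-2.5000, -2.5000, -4.0000).
‖u_2‖ = 5.3385, so e_2 = (-0.4683, -0.4683, -0.7493).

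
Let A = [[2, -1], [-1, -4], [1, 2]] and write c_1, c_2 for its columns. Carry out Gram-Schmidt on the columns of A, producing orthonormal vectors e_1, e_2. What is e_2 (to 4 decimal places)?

e_2 = (-0.5449, -0.7785, 0.3114)

e_1 = c_1/‖c_1‖ = (2, -1, 1)/2.4495 = (0.8165, -0.4082, 0.4082).
r_{12} = e_1·c_2 = 1.6330.
u_2 = c_2 − 1.6330·e_1 = (-2.3333, -3.3333, 1.3333).
‖u_2‖ = 4.2817, so e_2 = (-0.5449, -0.7785, 0.3114).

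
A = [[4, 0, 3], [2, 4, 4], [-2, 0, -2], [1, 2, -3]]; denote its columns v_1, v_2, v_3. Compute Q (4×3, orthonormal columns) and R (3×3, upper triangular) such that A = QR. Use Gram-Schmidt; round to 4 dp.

e_1 = v_1/‖v_1‖ = (4, 2, -2, 1)/5.0000 = (0.8000, 0.4000, -0.4000, 0.2000).
r_{12} = e_1·v_2 = 2.0000.
u_2 = v_2 − 2.0000·e_1 = (-1.6000, 3.2000, 0.8000, 1.6000).
‖u_2‖ = 4.0000, so e_2 = (-0.4000, 0.8000, 0.2000, 0.4000).
r_{13} = e_1·v_3 = 4.2000; r_{23} = e_2·v_3 = 0.4000.
u_3 = v_3 − 4.2000·e_1 − 0.4000·e_2 = (-0.2000, 2.0000, -0.4000, -4.0000).
‖u_3‖ = 4.4944, so e_3 = (-0.0445, 0.4450, -0.0890, -0.8900).

Q = [[0.8000, -0.4000, -0.0445], [0.4000, 0.8000, 0.4450], [-0.4000, 0.2000, -0.0890], [0.2000, 0.4000, -0.8900]], R = [[5.0000, 2.0000, 4.2000], [0.0000, 4.0000, 0.4000], [0.0000, 0.0000, 4.4944]]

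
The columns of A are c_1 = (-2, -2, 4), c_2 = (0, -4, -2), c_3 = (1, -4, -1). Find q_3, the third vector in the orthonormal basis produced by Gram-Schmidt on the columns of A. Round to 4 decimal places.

q_3 = (0.9129, -0.1826, 0.3651)

c_1 = (-2, -2, 4); ‖c_1‖ = 4.8990, so q_1 = (-0.4082, -0.4082, 0.8165).
q_1·c_2 = (-0.4082)·0 + (-0.4082)·(-4) + 0.8165·(-2) = 0.0000.
u_2 = c_2 + 0.0000·q_1 = (0.0000, -4.0000, -2.0000).
‖u_2‖ = 4.4721, so q_2 = (0.0000, -0.8944, -0.4472).
q_1·c_3 = (-0.4082)·1 + (-0.4082)·(-4) + 0.8165·(-1) = 0.4082; q_2·c_3 = 0.0000·1 + (-0.8944)·(-4) + (-0.4472)·(-1) = 4.0249.
u_3 = c_3 − 0.4082·q_1 − 4.0249·q_2 = (1.1667, -0.2333, 0.4667).
‖u_3‖ = 1.2780, so q_3 = (0.9129, -0.1826, 0.3651).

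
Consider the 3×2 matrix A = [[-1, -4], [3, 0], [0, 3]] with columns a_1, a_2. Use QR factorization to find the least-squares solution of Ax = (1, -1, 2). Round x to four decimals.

x = (-0.4615, 0.1538)

a_1 = (-1, 3, 0); ‖a_1‖ = 3.1623, so q_1 = (-0.3162, 0.9487, 0.0000).
q_1·a_2 = (-0.3162)·(-4) + 0.9487·0 + 0.0000·3 = 1.2649.
u_2 = a_2 − 1.2649·q_1 = (-3.6000, -1.2000, 3.0000).
‖u_2‖ = 4.8374, so q_2 = (-0.7442, -0.2481, 0.6202).
Qᵀb = (-1.2649, 0.7442).
Back-substitute: x_2 = 0.7442/4.8374 = 0.1538.
x_1 = (-1.2649 − 1.2649·0.1538)/3.1623 = -0.4615.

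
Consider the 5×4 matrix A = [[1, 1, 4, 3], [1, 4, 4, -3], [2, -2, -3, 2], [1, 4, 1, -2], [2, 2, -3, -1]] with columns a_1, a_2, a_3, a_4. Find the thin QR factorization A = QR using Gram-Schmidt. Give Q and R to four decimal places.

Q = [[0.3015, 0.0313, 0.7620, 0.5506], [0.3015, 0.5486, 0.3266, -0.6916], [0.6030, -0.6270, 0.0748, -0.2860], [0.3015, 0.5486, -0.2269, 0.3102], [0.6030, 0.0627, -0.5056, 0.2014]], R = [[3.3166, 2.7136, -0.9045, 0.0000], [0.0000, 5.7997, 4.5614, -3.9657], [0.0000, 0.0000, 5.4199, 2.4150], [0.0000, 0.0000, 0.0000, 2.3325]]

e_1 = a_1/‖a_1‖ = (1, 1, 2, 1, 2)/3.3166 = (0.3015, 0.3015, 0.6030, 0.3015, 0.6030).
r_{12} = e_1·a_2 = 2.7136.
u_2 = a_2 − 2.7136·e_1 = (0.1818, 3.1818, -3.6364, 3.1818, 0.3636).
‖u_2‖ = 5.7997, so e_2 = (0.0313, 0.5486, -0.6270, 0.5486, 0.0627).
r_{13} = e_1·a_3 = -0.9045; r_{23} = e_2·a_3 = 4.5614.
u_3 = a_3 + 0.9045·e_1 − 4.5614·e_2 = (4.1297, 1.7703, 0.4054, -1.2297, -2.7405).
‖u_3‖ = 5.4199, so e_3 = (0.7620, 0.3266, 0.0748, -0.2269, -0.5056).
r_{14} = e_1·a_4 = 0.0000; r_{24} = e_2·a_4 = -3.9657; r_{34} = e_3·a_4 = 2.4150.
u_4 = a_4 + 0.0000·e_1 + 3.9657·e_2 − 2.4150·e_3 = (1.2842, -1.6131, -0.6671, 0.7236, 0.4698).
‖u_4‖ = 2.3325, so e_4 = (0.5506, -0.6916, -0.2860, 0.3102, 0.2014).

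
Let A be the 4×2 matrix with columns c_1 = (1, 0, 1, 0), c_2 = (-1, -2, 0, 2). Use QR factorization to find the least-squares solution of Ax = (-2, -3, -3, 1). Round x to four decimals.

c_1 = (1, 0, 1, 0); ‖c_1‖ = 1.4142, so e_1 = (0.7071, 0.0000, 0.7071, 0.0000).
e_1·c_2 = 0.7071·(-1) + 0.0000·(-2) + 0.7071·0 + 0.0000·2 = -0.7071.
u_2 = c_2 + 0.7071·e_1 = (-0.5000, -2.0000, 0.5000, 2.0000).
‖u_2‖ = 2.9155, so e_2 = (-0.1715, -0.6860, 0.1715, 0.6860).
Qᵀb = (-3.5355, 2.5725).
Back-substitute: x_2 = 2.5725/2.9155 = 0.8824.
x_1 = (-3.5355 + 0.7071·0.8824)/1.4142 = -2.0588.

x = (-2.0588, 0.8824)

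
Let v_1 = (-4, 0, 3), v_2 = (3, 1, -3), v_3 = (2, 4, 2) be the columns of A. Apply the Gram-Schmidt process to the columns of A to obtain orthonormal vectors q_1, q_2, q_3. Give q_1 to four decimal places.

q_1 = v_1/‖v_1‖ = (-4, 0, 3)/5.0000 = (-0.8000, 0.0000, 0.6000).

q_1 = (-0.8000, 0.0000, 0.6000)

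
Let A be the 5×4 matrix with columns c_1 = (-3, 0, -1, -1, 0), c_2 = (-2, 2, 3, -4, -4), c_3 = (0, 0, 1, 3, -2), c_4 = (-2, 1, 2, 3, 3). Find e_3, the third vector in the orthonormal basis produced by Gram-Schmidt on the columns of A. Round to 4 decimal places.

e_1 = c_1/‖c_1‖ = (-3, 0, -1, -1, 0)/3.3166 = (-0.9045, 0.0000, -0.3015, -0.3015, 0.0000).
r_{12} = e_1·c_2 = 2.1106.
u_2 = c_2 − 2.1106·e_1 = (-0.0909, 2.0000, 3.6364, -3.3636, -4.0000).
‖u_2‖ = 6.6742, so e_2 = (-0.0136, 0.2997, 0.5448, -0.5040, -0.5993).
r_{13} = e_1·c_3 = -1.2060; r_{23} = e_2·c_3 = 0.2316.
u_3 = c_3 + 1.2060·e_1 − 0.2316·e_2 = (-1.0878, -0.0694, 0.5102, 2.7531, -1.8612).
‖u_3‖ = 3.5344, so e_3 = (-0.3078, -0.0196, 0.1444, 0.7789, -0.5266).

e_3 = (-0.3078, -0.0196, 0.1444, 0.7789, -0.5266)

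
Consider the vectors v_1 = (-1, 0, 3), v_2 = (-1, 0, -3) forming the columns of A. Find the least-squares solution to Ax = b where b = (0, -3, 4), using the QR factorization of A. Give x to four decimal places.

e_1 = v_1/‖v_1‖ = (-1, 0, 3)/3.1623 = (-0.3162, 0.0000, 0.9487).
r_{12} = e_1·v_2 = -2.5298.
u_2 = v_2 + 2.5298·e_1 = (-1.8000, 0.0000, -0.6000).
‖u_2‖ = 1.8974, so e_2 = (-0.9487, 0.0000, -0.3162).
Qᵀb = (3.7947, -1.2649).
Back-substitute: x_2 = -1.2649/1.8974 = -0.6667.
x_1 = (3.7947 + 2.5298·(-0.6667))/3.1623 = 0.6667.

x = (0.6667, -0.6667)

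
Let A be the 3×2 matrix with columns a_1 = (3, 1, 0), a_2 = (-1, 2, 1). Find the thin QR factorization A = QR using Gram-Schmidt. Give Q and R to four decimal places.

Q = [[0.9487, -0.2882], [0.3162, 0.8646], [0.0000, 0.4117]], R = [[3.1623, -0.3162], [0.0000, 2.4290]]

a_1 = (3, 1, 0); ‖a_1‖ = 3.1623, so q_1 = (0.9487, 0.3162, 0.0000).
q_1·a_2 = 0.9487·(-1) + 0.3162·2 + 0.0000·1 = -0.3162.
u_2 = a_2 + 0.3162·q_1 = (-0.7000, 2.1000, 1.0000).
‖u_2‖ = 2.4290, so q_2 = (-0.2882, 0.8646, 0.4117).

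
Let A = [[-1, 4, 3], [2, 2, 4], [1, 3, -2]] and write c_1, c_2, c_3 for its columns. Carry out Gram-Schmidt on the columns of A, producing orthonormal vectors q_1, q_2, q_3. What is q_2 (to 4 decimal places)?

c_1 = (-1, 2, 1); ‖c_1‖ = 2.4495, so q_1 = (-0.4082, 0.8165, 0.4082).
q_1·c_2 = (-0.4082)·4 + 0.8165·2 + 0.4082·3 = 1.2247.
u_2 = c_2 − 1.2247·q_1 = (4.5000, 1.0000, 2.5000).
‖u_2‖ = 5.2440, so q_2 = (0.8581, 0.1907, 0.4767).

q_2 = (0.8581, 0.1907, 0.4767)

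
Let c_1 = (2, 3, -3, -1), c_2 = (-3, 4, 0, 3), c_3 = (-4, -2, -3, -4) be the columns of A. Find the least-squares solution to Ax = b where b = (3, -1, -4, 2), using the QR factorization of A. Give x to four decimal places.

x = (0.5967, -0.2993, -0.1733)

c_1 = (2, 3, -3, -1); ‖c_1‖ = 4.7958, so q_1 = (0.4170, 0.6255, -0.6255, -0.2085).
q_1·c_2 = 0.4170·(-3) + 0.6255·4 + (-0.6255)·0 + (-0.2085)·3 = 0.6255.
u_2 = c_2 − 0.6255·q_1 = (-3.2609, 3.6087, 0.3913, 3.1304).
‖u_2‖ = 5.7973, so q_2 = (-0.5625, 0.6225, 0.0675, 0.5400).
q_1·c_3 = 0.4170·(-4) + 0.6255·(-2) + (-0.6255)·(-3) + (-0.2085)·(-4) = -0.2085; q_2·c_3 = (-0.5625)·(-4) + 0.6225·(-2) + 0.0675·(-3) + 0.5400·(-4) = -1.3575.
u_3 = c_3 + 0.2085·q_1 + 1.3575·q_2 = (-4.6766, -1.0246, -3.0388, -3.3105).
‖u_3‖ = 6.5661, so q_3 = (-0.7122, -0.1560, -0.4628, -0.5042).
Qᵀb = (2.7107, -1.4999, -1.1378).
Back-substitute: x_3 = -1.1378/6.5661 = -0.1733.
x_2 = (-1.4999 + 1.3575·(-0.1733))/5.7973 = -0.2993.
x_1 = (2.7107 − 0.6255·(-0.2993) + 0.2085·(-0.1733))/4.7958 = 0.5967.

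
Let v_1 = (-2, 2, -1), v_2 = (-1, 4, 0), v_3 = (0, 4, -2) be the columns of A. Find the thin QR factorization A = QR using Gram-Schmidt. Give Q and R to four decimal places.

Q = [[-0.6667, 0.5037, 0.5494], [0.6667, 0.7326, 0.1374], [-0.3333, 0.4579, -0.8242]], R = [[3.0000, 3.3333, 3.3333], [0.0000, 2.4267, 2.0146], [0.0000, 0.0000, 2.1978]]

v_1 = (-2, 2, -1); ‖v_1‖ = 3.0000, so q_1 = (-0.6667, 0.6667, -0.3333).
q_1·v_2 = (-0.6667)·(-1) + 0.6667·4 + (-0.3333)·0 = 3.3333.
u_2 = v_2 − 3.3333·q_1 = (1.2222, 1.7778, 1.1111).
‖u_2‖ = 2.4267, so q_2 = (0.5037, 0.7326, 0.4579).
q_1·v_3 = (-0.6667)·0 + 0.6667·4 + (-0.3333)·(-2) = 3.3333; q_2·v_3 = 0.5037·0 + 0.7326·4 + 0.4579·(-2) = 2.0146.
u_3 = v_3 − 3.3333·q_1 − 2.0146·q_2 = (1.2075, 0.3019, -1.8113).
‖u_3‖ = 2.1978, so q_3 = (0.5494, 0.1374, -0.8242).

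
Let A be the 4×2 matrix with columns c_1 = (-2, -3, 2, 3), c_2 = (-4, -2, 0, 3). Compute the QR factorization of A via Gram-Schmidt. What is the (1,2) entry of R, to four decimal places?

c_1 = (-2, -3, 2, 3); ‖c_1‖ = 5.0990, so e_1 = (-0.3922, -0.5883, 0.3922, 0.5883).
r_{12} = e_1·c_2 = 4.5107.

r_{12} = 4.5107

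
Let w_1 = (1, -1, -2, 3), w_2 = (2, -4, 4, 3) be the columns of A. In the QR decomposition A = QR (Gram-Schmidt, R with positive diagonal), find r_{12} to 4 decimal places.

r_{12} = 1.8074

w_1 = (1, -1, -2, 3); ‖w_1‖ = 3.8730, so q_1 = (0.2582, -0.2582, -0.5164, 0.7746).
r_{12} = q_1·w_2 = 1.8074.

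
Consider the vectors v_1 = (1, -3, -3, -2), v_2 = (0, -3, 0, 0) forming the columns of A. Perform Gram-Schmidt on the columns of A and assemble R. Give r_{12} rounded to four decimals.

r_{12} = 1.8766

e_1 = v_1/‖v_1‖ = (1, -3, -3, -2)/4.7958 = (0.2085, -0.6255, -0.6255, -0.4170).
r_{12} = e_1·v_2 = 1.8766.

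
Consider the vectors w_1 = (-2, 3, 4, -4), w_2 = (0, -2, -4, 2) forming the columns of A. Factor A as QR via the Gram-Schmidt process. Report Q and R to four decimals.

Q = [[-0.2981, -0.6667], [0.4472, 0.0000], [0.5963, -0.6667], [-0.5963, -0.3333]], R = [[6.7082, -4.4721], [0.0000, 2.0000]]

w_1 = (-2, 3, 4, -4); ‖w_1‖ = 6.7082, so q_1 = (-0.2981, 0.4472, 0.5963, -0.5963).
q_1·w_2 = (-0.2981)·0 + 0.4472·(-2) + 0.5963·(-4) + (-0.5963)·2 = -4.4721.
u_2 = w_2 + 4.4721·q_1 = (-1.3333, 0.0000, -1.3333, -0.6667).
‖u_2‖ = 2.0000, so q_2 = (-0.6667, 0.0000, -0.6667, -0.3333).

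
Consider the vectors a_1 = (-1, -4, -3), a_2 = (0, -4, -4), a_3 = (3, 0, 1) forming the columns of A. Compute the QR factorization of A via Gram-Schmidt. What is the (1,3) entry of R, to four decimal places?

r_{13} = -1.1767

a_1 = (-1, -4, -3); ‖a_1‖ = 5.0990, so q_1 = (-0.1961, -0.7845, -0.5883).
r_{13} = q_1·a_3 = -1.1767.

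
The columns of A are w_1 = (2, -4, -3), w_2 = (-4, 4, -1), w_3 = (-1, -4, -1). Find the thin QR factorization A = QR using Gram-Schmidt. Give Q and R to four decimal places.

w_1 = (2, -4, -3); ‖w_1‖ = 5.3852, so q_1 = (0.3714, -0.7428, -0.5571).
q_1·w_2 = 0.3714·(-4) + (-0.7428)·4 + (-0.5571)·(-1) = -3.8996.
u_2 = w_2 + 3.8996·q_1 = (-2.5517, 1.1034, -3.1724).
‖u_2‖ = 4.2182, so q_2 = (-0.6049, 0.2616, -0.7521).
q_1·w_3 = 0.3714·(-1) + (-0.7428)·(-4) + (-0.5571)·(-1) = 3.1568; q_2·w_3 = (-0.6049)·(-1) + 0.2616·(-4) + (-0.7521)·(-1) = 0.3106.
u_3 = w_3 − 3.1568·q_1 − 0.3106·q_2 = (-1.9845, -1.7364, 0.9922).
‖u_3‖ = 2.8174, so q_3 = (-0.7044, -0.6163, 0.3522).

Q = [[0.3714, -0.6049, -0.7044], [-0.7428, 0.2616, -0.6163], [-0.5571, -0.7521, 0.3522]], R = [[5.3852, -3.8996, 3.1568], [0.0000, 4.2182, 0.3106], [0.0000, 0.0000, 2.8174]]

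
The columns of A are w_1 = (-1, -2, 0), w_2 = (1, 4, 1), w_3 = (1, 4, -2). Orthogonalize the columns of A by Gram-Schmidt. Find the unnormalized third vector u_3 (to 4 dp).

q_1 = w_1/‖w_1‖ = (-1, -2, 0)/2.2361 = (-0.4472, -0.8944, 0.0000).
r_{12} = q_1·w_2 = -4.0249.
u_2 = w_2 + 4.0249·q_1 = (-0.8000, 0.4000, 1.0000).
‖u_2‖ = 1.3416, so q_2 = (-0.5963, 0.2981, 0.7454).
r_{13} = q_1·w_3 = -4.0249; r_{23} = q_2·w_3 = -0.8944.
u_3 = w_3 + 4.0249·q_1 + 0.8944·q_2 = (-1.3333, 0.6667, -1.3333).

u_3 = (-1.3333, 0.6667, -1.3333)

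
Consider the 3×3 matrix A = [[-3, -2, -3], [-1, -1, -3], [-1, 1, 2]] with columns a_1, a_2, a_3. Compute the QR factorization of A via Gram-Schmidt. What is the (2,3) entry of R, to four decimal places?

r_{23} = 3.3579

q_1 = a_1/‖a_1‖ = (-3, -1, -1)/3.3166 = (-0.9045, -0.3015, -0.3015).
r_{12} = q_1·a_2 = 1.8091.
u_2 = a_2 − 1.8091·q_1 = (-0.3636, -0.4545, 1.5455).
‖u_2‖ = 1.6514, so q_2 = (-0.2202, -0.2752, 0.9358).
r_{23} = q_2·a_3 = 3.3579.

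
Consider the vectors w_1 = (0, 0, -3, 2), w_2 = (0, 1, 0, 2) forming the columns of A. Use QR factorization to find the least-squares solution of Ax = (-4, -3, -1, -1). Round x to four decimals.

w_1 = (0, 0, -3, 2); ‖w_1‖ = 3.6056, so q_1 = (0.0000, 0.0000, -0.8321, 0.5547).
q_1·w_2 = 0.0000·0 + 0.0000·1 + (-0.8321)·0 + 0.5547·2 = 1.1094.
u_2 = w_2 − 1.1094·q_1 = (0.0000, 1.0000, 0.9231, 1.3846).
‖u_2‖ = 1.9415, so q_2 = (0.0000, 0.5151, 0.4755, 0.7132).
Qᵀb = (0.2774, -2.7339).
Back-substitute: x_2 = -2.7339/1.9415 = -1.4082.
x_1 = (0.2774 − 1.1094·(-1.4082))/3.6056 = 0.5102.

x = (0.5102, -1.4082)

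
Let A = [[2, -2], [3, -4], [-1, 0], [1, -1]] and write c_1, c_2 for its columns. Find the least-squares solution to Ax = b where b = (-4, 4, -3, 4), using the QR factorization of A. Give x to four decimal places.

x = (1.0385, 0.2692)

c_1 = (2, 3, -1, 1); ‖c_1‖ = 3.8730, so q_1 = (0.5164, 0.7746, -0.2582, 0.2582).
q_1·c_2 = 0.5164·(-2) + 0.7746·(-4) + (-0.2582)·0 + 0.2582·(-1) = -4.3894.
u_2 = c_2 + 4.3894·q_1 = (0.2667, -0.6000, -1.1333, 0.1333).
‖u_2‖ = 1.3166, so q_2 = (0.2025, -0.4557, -0.8608, 0.1013).
Qᵀb = (2.8402, 0.3545).
Back-substitute: x_2 = 0.3545/1.3166 = 0.2692.
x_1 = (2.8402 + 4.3894·0.2692)/3.8730 = 1.0385.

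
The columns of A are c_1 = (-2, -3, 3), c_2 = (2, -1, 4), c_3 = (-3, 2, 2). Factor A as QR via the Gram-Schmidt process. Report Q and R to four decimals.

Q = [[-0.4264, 0.7620, -0.4874], [-0.6396, 0.1270, 0.7581], [0.6396, 0.6350, 0.4332]], R = [[4.6904, 2.3452, 1.2792], [0.0000, 3.9370, -0.7620], [0.0000, 0.0000, 3.8449]]

c_1 = (-2, -3, 3); ‖c_1‖ = 4.6904, so e_1 = (-0.4264, -0.6396, 0.6396).
e_1·c_2 = (-0.4264)·2 + (-0.6396)·(-1) + 0.6396·4 = 2.3452.
u_2 = c_2 − 2.3452·e_1 = (3.0000, 0.5000, 2.5000).
‖u_2‖ = 3.9370, so e_2 = (0.7620, 0.1270, 0.6350).
e_1·c_3 = (-0.4264)·(-3) + (-0.6396)·2 + 0.6396·2 = 1.2792; e_2·c_3 = 0.7620·(-3) + 0.1270·2 + 0.6350·2 = -0.7620.
u_3 = c_3 − 1.2792·e_1 + 0.7620·e_2 = (-1.8739, 2.9150, 1.6657).
‖u_3‖ = 3.8449, so e_3 = (-0.4874, 0.7581, 0.4332).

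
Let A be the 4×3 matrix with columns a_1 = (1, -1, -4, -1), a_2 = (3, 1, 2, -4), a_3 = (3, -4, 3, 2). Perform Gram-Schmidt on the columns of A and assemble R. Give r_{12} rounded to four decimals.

a_1 = (1, -1, -4, -1); ‖a_1‖ = 4.3589, so q_1 = (0.2294, -0.2294, -0.9177, -0.2294).
r_{12} = q_1·a_2 = -0.4588.

r_{12} = -0.4588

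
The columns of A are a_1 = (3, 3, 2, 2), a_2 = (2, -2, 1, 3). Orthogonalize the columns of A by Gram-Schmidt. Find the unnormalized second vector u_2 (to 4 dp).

a_1 = (3, 3, 2, 2); ‖a_1‖ = 5.0990, so e_1 = (0.5883, 0.5883, 0.3922, 0.3922).
e_1·a_2 = 0.5883·2 + 0.5883·(-2) + 0.3922·1 + 0.3922·3 = 1.5689.
u_2 = a_2 − 1.5689·e_1 = (1.0769, -2.9231, 0.3846, 2.3846).

u_2 = (1.0769, -2.9231, 0.3846, 2.3846)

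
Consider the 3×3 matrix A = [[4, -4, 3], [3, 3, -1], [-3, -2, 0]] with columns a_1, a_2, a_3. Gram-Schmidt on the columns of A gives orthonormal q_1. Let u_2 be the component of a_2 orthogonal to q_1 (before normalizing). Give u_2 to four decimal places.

q_1 = a_1/‖a_1‖ = (4, 3, -3)/5.8310 = (0.6860, 0.5145, -0.5145).
r_{12} = q_1·a_2 = -0.1715.
u_2 = a_2 + 0.1715·q_1 = (-3.8824, 3.0882, -2.0882).

u_2 = (-3.8824, 3.0882, -2.0882)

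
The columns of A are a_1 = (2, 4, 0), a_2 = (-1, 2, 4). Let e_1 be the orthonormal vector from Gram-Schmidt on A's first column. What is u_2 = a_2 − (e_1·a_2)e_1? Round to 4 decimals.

a_1 = (2, 4, 0); ‖a_1‖ = 4.4721, so e_1 = (0.4472, 0.8944, 0.0000).
e_1·a_2 = 0.4472·(-1) + 0.8944·2 + 0.0000·4 = 1.3416.
u_2 = a_2 − 1.3416·e_1 = (-1.6000, 0.8000, 4.0000).

u_2 = (-1.6000, 0.8000, 4.0000)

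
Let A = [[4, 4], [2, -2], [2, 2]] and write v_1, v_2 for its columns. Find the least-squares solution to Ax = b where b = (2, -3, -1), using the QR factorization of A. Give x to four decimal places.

v_1 = (4, 2, 2); ‖v_1‖ = 4.8990, so e_1 = (0.8165, 0.4082, 0.4082).
e_1·v_2 = 0.8165·4 + 0.4082·(-2) + 0.4082·2 = 3.2660.
u_2 = v_2 − 3.2660·e_1 = (1.3333, -3.3333, 0.6667).
‖u_2‖ = 3.6515, so e_2 = (0.3651, -0.9129, 0.1826).
Qᵀb = (0.0000, 3.2863).
Back-substitute: x_2 = 3.2863/3.6515 = 0.9000.
x_1 = (0.0000 − 3.2660·0.9000)/4.8990 = -0.6000.

x = (-0.6000, 0.9000)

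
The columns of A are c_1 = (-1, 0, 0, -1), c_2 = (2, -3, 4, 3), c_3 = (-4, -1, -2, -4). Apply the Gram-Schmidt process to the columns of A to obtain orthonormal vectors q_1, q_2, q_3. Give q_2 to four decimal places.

q_2 = (-0.0990, -0.5941, 0.7921, 0.0990)

q_1 = c_1/‖c_1‖ = (-1, 0, 0, -1)/1.4142 = (-0.7071, 0.0000, 0.0000, -0.7071).
r_{12} = q_1·c_2 = -3.5355.
u_2 = c_2 + 3.5355·q_1 = (-0.5000, -3.0000, 4.0000, 0.5000).
‖u_2‖ = 5.0498, so q_2 = (-0.0990, -0.5941, 0.7921, 0.0990).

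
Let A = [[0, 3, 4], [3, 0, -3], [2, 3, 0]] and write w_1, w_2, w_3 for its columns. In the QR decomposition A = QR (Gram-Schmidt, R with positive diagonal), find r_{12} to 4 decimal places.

r_{12} = 1.6641

w_1 = (0, 3, 2); ‖w_1‖ = 3.6056, so e_1 = (0.0000, 0.8321, 0.5547).
r_{12} = e_1·w_2 = 1.6641.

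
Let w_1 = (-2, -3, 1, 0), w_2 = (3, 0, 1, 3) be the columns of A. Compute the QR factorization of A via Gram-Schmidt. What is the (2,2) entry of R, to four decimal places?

r_{22} = 4.1490

w_1 = (-2, -3, 1, 0); ‖w_1‖ = 3.7417, so q_1 = (-0.5345, -0.8018, 0.2673, 0.0000).
q_1·w_2 = (-0.5345)·3 + (-0.8018)·0 + 0.2673·1 + 0.0000·3 = -1.3363.
u_2 = w_2 + 1.3363·q_1 = (2.2857, -1.0714, 1.3571, 3.0000).
r_{22} = ‖u_2‖ = 4.1490.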